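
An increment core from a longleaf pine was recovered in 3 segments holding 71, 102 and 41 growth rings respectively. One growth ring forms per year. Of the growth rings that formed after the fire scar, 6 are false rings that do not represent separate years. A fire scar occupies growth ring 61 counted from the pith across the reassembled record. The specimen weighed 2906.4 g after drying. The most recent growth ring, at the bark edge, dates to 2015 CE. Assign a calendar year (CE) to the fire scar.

Total growth rings = 71 + 102 + 41 = 214.
214 − 61 = 153 growth rings lie beyond the fire scar toward the bark edge.
Excluding 6 false growth rings: 153 − 6 = 147.
The growth ring at the bark edge is 2015 CE, so the fire scar dates to 2015 − 147 = 1868 CE.

1868 CE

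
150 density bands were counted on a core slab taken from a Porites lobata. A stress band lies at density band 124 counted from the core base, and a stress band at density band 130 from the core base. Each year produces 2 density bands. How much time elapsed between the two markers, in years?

Separation: 130 − 124 = 6 density bands.
With 2 density bands per year, 6 / 2 = 3 years.

3 years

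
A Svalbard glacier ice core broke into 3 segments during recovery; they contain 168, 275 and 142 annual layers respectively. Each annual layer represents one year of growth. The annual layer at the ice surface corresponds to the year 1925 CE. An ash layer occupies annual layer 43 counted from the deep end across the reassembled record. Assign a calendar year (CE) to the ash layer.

Total annual layers = 168 + 275 + 142 = 585.
Between annual layer 43 and the ice surface there are 585 − 43 = 542 annual layers.
Counting back 542 years from 1925 CE places the ash layer in 1925 − 542 = 1383 CE.

1383 CE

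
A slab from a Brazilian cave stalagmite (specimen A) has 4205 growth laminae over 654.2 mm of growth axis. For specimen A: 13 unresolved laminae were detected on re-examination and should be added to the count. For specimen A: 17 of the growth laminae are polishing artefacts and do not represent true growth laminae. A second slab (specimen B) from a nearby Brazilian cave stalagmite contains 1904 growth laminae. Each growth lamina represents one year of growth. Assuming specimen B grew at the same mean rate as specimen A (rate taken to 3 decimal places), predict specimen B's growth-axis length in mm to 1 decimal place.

Specimen A: true growth lamina count = 4205 − 17 + 13 = 4201.
A: Mean rate = 654.2 mm / 4201 years ≈ 0.156 mm/yr.
For B, 0.156 mm/year × 1904 years = 297.0 mm.

297.0 mm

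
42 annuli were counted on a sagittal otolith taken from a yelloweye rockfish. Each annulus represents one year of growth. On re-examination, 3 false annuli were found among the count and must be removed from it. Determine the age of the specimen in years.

True annulus count = 42 − 3 = 39.
At one annulus per year, that is 39 years.

39 years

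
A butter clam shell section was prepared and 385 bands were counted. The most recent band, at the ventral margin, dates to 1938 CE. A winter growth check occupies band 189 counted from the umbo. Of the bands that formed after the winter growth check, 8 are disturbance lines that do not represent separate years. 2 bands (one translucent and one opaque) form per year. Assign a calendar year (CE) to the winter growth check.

1844 CE

385 − 189 = 196 bands lie beyond the winter growth check toward the ventral margin.
Excluding 8 false bands: 196 − 8 = 188.
With 2 bands per year, 188 / 2 = 94 years.
1938 − 94 = 1844 CE.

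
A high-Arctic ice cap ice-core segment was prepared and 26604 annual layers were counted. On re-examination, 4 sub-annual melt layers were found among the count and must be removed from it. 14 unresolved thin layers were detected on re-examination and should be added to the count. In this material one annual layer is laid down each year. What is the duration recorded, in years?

26614 years

After corrections the count is 26604 − 4 + 14 = 26614 annual layers.
With a one-to-one annual layer periodicity this is 26614 years.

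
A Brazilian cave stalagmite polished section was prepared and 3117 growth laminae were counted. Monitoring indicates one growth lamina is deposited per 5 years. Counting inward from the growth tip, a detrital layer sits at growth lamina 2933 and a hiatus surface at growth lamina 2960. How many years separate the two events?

2960 − 2933 = 27 growth laminae lie between the two events.
27 growth laminae at 5 years each span 27 × 5 = 135 years.

135 yr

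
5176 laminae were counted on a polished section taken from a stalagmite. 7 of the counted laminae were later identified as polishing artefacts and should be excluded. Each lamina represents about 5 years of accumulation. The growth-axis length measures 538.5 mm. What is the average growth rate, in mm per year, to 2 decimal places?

0.02 mm per year

Correcting the raw count gives 5176 − 7 = 5169 true laminae.
At 5 years per lamina, 5169 × 5 = 25845 years.
538.5 mm over 25845 years gives 538.5 / 25845 ≈ 0.02 mm per year.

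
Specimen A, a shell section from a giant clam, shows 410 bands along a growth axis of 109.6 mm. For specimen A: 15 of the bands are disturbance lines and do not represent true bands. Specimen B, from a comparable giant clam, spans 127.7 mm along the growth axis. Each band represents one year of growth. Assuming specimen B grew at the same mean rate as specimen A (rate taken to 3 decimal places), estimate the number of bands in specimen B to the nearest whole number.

461 bands

Specimen A: after corrections the count is 410 − 15 = 395 bands.
A: 109.6 mm over 395 years gives 109.6 / 395 ≈ 0.277 mm/year.
For B, 127.7 / 0.277 = 461.01 years ≈ 461 bands.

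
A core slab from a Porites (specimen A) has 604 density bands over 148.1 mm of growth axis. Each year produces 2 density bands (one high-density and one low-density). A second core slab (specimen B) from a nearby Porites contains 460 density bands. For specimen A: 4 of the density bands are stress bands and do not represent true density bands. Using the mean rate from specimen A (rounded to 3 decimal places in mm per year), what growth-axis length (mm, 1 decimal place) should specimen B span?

113.6 mm

Specimen A: after corrections the count is 604 − 4 = 600 density bands.
Specimen A: dividing by 2 density bands per year: 600 / 2 = 300 years.
A: Mean rate = 148.1 mm / 300 years ≈ 0.494 mm/yr.
Specimen B: with 2 density bands per year, 460 / 2 = 230 years. For B, 0.494 mm/year × 230 years = 113.6 mm.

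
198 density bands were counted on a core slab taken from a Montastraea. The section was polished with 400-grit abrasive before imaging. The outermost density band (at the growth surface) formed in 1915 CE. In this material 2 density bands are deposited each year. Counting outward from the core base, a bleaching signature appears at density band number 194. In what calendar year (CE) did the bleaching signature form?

1913 CE

Between density band 194 and the growth surface there are 198 − 194 = 4 density bands.
4 density bands at 2 per year is 4 / 2 = 2 years.
1915 − 2 = 1913 CE.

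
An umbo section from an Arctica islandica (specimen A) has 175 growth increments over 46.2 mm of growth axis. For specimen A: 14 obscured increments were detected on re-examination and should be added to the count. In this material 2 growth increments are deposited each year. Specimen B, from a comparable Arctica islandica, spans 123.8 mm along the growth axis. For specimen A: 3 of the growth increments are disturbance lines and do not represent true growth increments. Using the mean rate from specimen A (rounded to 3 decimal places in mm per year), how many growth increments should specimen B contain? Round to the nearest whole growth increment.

Specimen A: correcting the raw count gives 175 − 3 + 14 = 186 true growth increments.
Specimen A: with 2 growth increments per year, 186 / 2 = 93 years.
A: Mean rate = 46.2 mm / 93 years ≈ 0.497 mm per year.
Specimen B: 123.8 mm / 0.497 mm per year = 249.09 years; at 2 growth increments per year that is 249.09 × 2 ≈ 498 growth increments.

498 growth increments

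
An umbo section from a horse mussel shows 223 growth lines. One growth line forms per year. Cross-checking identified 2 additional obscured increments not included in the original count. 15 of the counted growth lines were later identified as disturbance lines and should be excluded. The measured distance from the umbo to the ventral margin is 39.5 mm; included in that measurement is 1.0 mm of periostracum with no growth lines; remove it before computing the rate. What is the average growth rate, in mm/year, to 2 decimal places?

After corrections the count is 223 − 15 + 2 = 210 growth lines.
Net length = 39.5 − 1.0 = 38.5 mm.
38.5 mm over 210 years gives 38.5 / 210 ≈ 0.18 mm/year.

0.18 mm/year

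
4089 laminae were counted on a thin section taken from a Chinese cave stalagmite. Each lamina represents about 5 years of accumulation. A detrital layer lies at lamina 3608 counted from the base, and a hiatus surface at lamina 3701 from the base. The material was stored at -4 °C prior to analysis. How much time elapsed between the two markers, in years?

465 years

3701 − 3608 = 93 laminae lie between the two events.
93 laminae at 5 years each span 93 × 5 = 465 years.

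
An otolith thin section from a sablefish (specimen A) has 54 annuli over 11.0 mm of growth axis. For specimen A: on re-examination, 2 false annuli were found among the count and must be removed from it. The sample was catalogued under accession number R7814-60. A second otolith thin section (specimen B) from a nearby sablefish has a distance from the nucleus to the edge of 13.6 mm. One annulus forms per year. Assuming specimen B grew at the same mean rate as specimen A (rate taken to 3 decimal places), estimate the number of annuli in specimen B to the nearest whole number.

Specimen A: true annulus count = 54 − 2 = 52.
A: 11.0 mm over 52 years gives 11.0 / 52 ≈ 0.212 mm/yr.
B spans 13.6 / 0.212 = 64.15 years ≈ 64 annuli.

64 annuli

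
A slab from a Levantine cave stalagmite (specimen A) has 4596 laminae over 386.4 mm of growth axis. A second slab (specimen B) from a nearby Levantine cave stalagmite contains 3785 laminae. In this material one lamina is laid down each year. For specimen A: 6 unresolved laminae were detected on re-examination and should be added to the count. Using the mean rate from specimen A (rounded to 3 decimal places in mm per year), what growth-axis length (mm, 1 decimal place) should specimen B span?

Specimen A: true lamina count = 4596 + 6 = 4602.
A: Extension rate ≈ 386.4 / 4602 = 0.084 mm/yr.
B's length ≈ 0.084 × 3785 = 317.9 mm.

317.9 mm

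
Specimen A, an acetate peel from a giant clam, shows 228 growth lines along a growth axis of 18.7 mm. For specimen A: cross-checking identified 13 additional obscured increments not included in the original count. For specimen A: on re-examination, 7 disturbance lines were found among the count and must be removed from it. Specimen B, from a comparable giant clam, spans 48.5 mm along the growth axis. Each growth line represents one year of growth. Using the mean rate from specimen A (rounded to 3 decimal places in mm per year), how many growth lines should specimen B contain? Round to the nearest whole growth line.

Specimen A: adjusted count: 228 − 7 + 13 = 234 growth lines.
A: Mean rate = 18.7 mm / 234 years ≈ 0.080 mm/yr.
For B, 48.5 / 0.080 = 606.25 years ≈ 606 growth lines.

606 growth lines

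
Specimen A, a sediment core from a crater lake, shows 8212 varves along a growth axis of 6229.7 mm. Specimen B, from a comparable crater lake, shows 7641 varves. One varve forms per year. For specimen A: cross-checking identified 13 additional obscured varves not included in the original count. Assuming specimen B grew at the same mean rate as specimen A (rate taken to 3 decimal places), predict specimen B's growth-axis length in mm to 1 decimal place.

5784.2 mm

Specimen A: true varve count = 8212 + 13 = 8225.
A: Extension rate ≈ 6229.7 / 8225 = 0.757 mm/yr.
B's length ≈ 0.757 × 7641 = 5784.2 mm.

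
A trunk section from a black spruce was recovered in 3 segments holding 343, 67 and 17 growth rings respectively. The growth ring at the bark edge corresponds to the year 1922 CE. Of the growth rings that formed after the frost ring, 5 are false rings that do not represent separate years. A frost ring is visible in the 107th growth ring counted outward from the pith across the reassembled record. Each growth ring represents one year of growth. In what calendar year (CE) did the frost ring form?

1607 CE

Total growth rings = 343 + 67 + 17 = 427.
Between growth ring 107 and the bark edge there are 427 − 107 = 320 growth rings.
320 − 5 false = 315 true growth rings after the frost ring.
The growth ring at the bark edge is 1922 CE, so the frost ring dates to 1922 − 315 = 1607 CE.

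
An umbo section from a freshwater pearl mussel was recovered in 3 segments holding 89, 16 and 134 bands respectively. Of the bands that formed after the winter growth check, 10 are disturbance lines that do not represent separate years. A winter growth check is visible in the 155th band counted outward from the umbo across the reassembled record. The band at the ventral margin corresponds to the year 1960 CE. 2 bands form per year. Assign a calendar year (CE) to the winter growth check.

Total bands = 89 + 16 + 134 = 239.
239 − 155 = 84 bands lie beyond the winter growth check toward the ventral margin.
Removing the 10 false bands leaves 84 − 10 = 74 true bands beyond the winter growth check.
74 bands at 2 per year is 74 / 2 = 37 years.
Counting back 37 years from 1960 CE places the winter growth check in 1960 − 37 = 1923 CE.

1923 CE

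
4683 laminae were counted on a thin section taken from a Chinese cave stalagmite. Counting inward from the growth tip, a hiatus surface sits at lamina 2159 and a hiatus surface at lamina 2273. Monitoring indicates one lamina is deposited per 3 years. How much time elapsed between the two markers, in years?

342 years

The two markers are separated by 2273 − 2159 = 114 laminae.
Multiplying by 3 years per lamina: 114 × 3 = 342 years.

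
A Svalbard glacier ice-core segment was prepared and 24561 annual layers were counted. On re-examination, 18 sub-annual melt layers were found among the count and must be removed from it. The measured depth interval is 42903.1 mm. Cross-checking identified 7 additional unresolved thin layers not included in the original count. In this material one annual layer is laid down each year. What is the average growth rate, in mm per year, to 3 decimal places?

Adjusted count: 24561 − 18 + 7 = 24550 annual layers.
Extension rate ≈ 42903.1 / 24550 = 1.748 mm per year.

1.748 mm per year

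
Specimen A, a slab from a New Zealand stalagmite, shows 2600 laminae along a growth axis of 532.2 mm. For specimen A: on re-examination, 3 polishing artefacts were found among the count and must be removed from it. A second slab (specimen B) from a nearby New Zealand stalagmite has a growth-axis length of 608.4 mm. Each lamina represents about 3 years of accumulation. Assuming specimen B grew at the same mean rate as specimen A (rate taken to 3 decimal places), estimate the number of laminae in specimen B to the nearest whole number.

2982 laminae

Specimen A: adjusted count: 2600 − 3 = 2597 laminae.
Specimen A: at 3 years per lamina, 2597 × 3 = 7791 years.
A: Extension rate ≈ 532.2 / 7791 = 0.068 mm per year.
Specimen B: 608.4 mm / 0.068 mm per year = 8947.06 years; at 3 years per lamina that is 8947.06 / 3 ≈ 2982 laminae.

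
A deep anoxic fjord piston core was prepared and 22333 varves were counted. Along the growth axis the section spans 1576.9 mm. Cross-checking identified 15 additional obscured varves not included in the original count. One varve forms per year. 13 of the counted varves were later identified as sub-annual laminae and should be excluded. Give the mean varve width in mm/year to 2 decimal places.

0.07 mm/year

After corrections the count is 22333 − 13 + 15 = 22335 varves.
1576.9 mm over 22335 years gives 1576.9 / 22335 ≈ 0.07 mm/year.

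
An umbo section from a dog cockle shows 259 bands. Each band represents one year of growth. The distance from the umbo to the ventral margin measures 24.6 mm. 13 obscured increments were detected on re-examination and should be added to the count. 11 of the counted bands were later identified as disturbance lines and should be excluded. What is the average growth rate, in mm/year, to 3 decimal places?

Correcting the raw count gives 259 − 11 + 13 = 261 true bands.
Extension rate ≈ 24.6 / 261 = 0.094 mm/year.

0.094 mm/year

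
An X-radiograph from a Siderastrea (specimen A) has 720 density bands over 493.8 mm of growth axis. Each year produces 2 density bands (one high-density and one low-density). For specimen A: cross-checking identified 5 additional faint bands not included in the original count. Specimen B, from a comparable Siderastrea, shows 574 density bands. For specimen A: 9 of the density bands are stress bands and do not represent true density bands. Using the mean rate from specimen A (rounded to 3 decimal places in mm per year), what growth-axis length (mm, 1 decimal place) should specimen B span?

Specimen A: adjusted count: 720 − 9 + 5 = 716 density bands.
Specimen A: 716 density bands at 2 per year is 716 / 2 = 358 years.
A: Extension rate ≈ 493.8 / 358 = 1.379 mm/yr.
Specimen B: 574 density bands at 2 per year is 574 / 2 = 287 years. For B, 1.379 mm/year × 287 years = 395.8 mm.

395.8 mm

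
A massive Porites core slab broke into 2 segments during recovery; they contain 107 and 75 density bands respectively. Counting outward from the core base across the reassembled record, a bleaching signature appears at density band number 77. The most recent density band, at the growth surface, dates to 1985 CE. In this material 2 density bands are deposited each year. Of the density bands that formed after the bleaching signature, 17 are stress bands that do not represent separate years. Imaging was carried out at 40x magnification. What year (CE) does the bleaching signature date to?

1941 CE

Total density bands = 107 + 75 = 182.
182 − 77 = 105 density bands lie beyond the bleaching signature toward the growth surface.
Removing the 17 false density bands leaves 105 − 17 = 88 true density bands beyond the bleaching signature.
Dividing by 2 density bands per year: 88 / 2 = 44 years.
Counting back 44 years from 1985 CE places the bleaching signature in 1985 − 44 = 1941 CE.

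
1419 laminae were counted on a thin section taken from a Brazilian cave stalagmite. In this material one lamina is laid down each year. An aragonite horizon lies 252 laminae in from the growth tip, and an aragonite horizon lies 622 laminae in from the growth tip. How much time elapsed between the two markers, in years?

The two markers are separated by 622 − 252 = 370 laminae.
That is 370 years at one lamina per year.

370 years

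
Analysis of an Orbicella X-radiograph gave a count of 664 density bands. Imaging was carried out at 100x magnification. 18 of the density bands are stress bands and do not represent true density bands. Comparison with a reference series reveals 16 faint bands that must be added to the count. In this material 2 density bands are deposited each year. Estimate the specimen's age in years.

331 years

Correcting the raw count gives 664 − 18 + 16 = 662 true density bands.
Dividing by 2 density bands per year: 662 / 2 = 331 years.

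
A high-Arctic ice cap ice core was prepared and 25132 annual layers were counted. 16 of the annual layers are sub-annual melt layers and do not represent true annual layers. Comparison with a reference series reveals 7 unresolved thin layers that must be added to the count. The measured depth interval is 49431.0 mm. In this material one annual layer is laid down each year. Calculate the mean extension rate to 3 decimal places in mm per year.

1.968 mm per year

True annual layer count = 25132 − 16 + 7 = 25123.
Extension rate ≈ 49431.0 / 25123 = 1.968 mm per year.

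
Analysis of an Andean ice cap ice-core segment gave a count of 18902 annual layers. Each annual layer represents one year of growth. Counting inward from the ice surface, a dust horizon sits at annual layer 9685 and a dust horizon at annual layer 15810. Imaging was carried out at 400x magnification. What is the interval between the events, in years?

6125 years

The two markers are separated by 15810 − 9685 = 6125 annual layers.
At one annual layer per year, 6125 years elapsed between them.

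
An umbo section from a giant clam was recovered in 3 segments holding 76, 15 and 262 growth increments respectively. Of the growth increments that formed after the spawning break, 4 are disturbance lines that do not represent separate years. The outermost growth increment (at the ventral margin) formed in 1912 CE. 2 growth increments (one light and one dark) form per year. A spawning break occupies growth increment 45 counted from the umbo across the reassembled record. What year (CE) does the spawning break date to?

1760 CE

Total growth increments = 76 + 15 + 262 = 353.
353 − 45 = 308 growth increments lie beyond the spawning break toward the ventral margin.
Excluding 4 false growth increments: 308 − 4 = 304.
Dividing by 2 growth increments per year: 304 / 2 = 152 years.
Counting back 152 years from 1912 CE places the spawning break in 1912 − 152 = 1760 CE.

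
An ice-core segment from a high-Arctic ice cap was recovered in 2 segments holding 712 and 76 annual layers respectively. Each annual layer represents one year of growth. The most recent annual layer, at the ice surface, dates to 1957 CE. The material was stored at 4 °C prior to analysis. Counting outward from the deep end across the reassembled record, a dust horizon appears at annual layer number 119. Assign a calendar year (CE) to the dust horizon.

Total annual layers = 712 + 76 = 788.
788 − 119 = 669 annual layers lie beyond the dust horizon toward the ice surface.
1957 − 669 = 1288 CE.

1288 CE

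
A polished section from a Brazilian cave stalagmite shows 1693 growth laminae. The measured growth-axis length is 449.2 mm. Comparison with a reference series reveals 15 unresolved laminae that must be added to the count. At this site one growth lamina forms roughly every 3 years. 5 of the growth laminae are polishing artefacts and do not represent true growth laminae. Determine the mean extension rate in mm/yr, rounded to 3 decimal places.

0.088 mm/yr

After corrections the count is 1693 − 5 + 15 = 1703 growth laminae.
1703 growth laminae at 3 years each span 1703 × 3 = 5109 years.
Mean rate = 449.2 mm / 5109 years ≈ 0.088 mm/yr.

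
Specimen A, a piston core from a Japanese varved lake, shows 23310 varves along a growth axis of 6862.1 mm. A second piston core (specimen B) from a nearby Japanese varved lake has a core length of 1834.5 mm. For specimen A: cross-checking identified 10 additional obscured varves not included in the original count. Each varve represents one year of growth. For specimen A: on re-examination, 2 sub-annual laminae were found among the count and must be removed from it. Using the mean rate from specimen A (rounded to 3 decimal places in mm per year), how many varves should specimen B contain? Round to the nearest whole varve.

6240 varves

Specimen A: adjusted count: 23310 − 2 + 10 = 23318 varves.
A: 6862.1 mm over 23318 years gives 6862.1 / 23318 ≈ 0.294 mm per year.
For B, 1834.5 / 0.294 = 6239.80 years ≈ 6240 varves.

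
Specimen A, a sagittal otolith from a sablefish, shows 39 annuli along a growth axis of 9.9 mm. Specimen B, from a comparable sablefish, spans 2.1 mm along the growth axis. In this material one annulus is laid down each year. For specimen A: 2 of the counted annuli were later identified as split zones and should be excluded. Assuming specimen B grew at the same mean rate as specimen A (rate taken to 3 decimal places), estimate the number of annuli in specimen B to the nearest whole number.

Specimen A: correcting the raw count gives 39 − 2 = 37 true annuli.
A: Mean rate = 9.9 mm / 37 years ≈ 0.268 mm/year.
Specimen B: 2.1 mm / 0.268 mm per year = 7.84 years ≈ 8 annuli.

8 annuli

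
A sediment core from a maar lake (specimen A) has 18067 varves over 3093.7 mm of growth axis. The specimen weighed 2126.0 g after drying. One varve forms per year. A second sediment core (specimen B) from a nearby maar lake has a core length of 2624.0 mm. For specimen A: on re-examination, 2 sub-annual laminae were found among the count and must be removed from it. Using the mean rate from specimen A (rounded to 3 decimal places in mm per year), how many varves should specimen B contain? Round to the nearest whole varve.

Specimen A: correcting the raw count gives 18067 − 2 = 18065 true varves.
A: Mean rate = 3093.7 mm / 18065 years ≈ 0.171 mm/yr.
Specimen B: 2624.0 mm / 0.171 mm per year = 15345.03 years ≈ 15345 varves.

15345 varves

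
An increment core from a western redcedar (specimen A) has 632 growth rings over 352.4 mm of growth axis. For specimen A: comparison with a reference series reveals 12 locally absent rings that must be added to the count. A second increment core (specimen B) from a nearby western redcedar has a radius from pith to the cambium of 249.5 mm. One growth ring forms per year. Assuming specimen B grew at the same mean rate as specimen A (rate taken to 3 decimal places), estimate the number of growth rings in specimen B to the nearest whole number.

Specimen A: correcting the raw count gives 632 + 12 = 644 true growth rings.
A: Extension rate ≈ 352.4 / 644 = 0.547 mm/yr.
For B, 249.5 / 0.547 = 456.12 years ≈ 456 growth rings.

456 growth rings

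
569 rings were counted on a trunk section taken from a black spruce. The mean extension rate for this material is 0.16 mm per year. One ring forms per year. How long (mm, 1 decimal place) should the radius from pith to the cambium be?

569 years of growth are recorded.
569 years at 0.16 mm/year gives 0.16 × 569 = 91.0 mm.

91.0 mm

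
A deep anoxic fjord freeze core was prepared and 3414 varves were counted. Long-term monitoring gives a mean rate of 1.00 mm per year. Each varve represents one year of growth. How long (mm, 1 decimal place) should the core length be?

3414.0 mm

3414 years of growth are recorded.
Length ≈ 1.00 × 3414 = 3414.0 mm.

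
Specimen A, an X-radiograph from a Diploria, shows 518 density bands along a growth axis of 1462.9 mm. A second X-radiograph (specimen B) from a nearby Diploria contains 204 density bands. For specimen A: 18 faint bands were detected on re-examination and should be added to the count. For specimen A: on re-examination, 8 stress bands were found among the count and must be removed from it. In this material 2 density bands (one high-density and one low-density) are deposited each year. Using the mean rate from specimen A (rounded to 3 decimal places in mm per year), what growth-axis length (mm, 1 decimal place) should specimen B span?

Specimen A: adjusted count: 518 − 8 + 18 = 528 density bands.
Specimen A: with 2 density bands per year, 528 / 2 = 264 years.
A: Extension rate ≈ 1462.9 / 264 = 5.541 mm/year.
Specimen B: 204 density bands at 2 per year is 204 / 2 = 102 years. Length of B = 5.541 × 102 = 565.2 mm.

565.2 mm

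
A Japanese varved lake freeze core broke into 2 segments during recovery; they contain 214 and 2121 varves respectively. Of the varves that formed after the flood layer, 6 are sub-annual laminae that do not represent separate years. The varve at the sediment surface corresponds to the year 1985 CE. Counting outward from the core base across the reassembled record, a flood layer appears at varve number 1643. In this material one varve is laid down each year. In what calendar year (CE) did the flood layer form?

1299 CE

Total varves = 214 + 2121 = 2335.
2335 − 1643 = 692 varves lie beyond the flood layer toward the sediment surface.
Removing the 6 false varves leaves 692 − 6 = 686 true varves beyond the flood layer.
The varve at the sediment surface is 1985 CE, so the flood layer dates to 1985 − 686 = 1299 CE.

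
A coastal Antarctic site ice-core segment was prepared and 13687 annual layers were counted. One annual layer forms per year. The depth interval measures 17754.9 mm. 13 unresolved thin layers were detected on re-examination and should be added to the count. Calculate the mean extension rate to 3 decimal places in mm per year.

1.296 mm per year

Adjusted count: 13687 + 13 = 13700 annual layers.
17754.9 mm over 13700 years gives 17754.9 / 13700 ≈ 1.296 mm per year.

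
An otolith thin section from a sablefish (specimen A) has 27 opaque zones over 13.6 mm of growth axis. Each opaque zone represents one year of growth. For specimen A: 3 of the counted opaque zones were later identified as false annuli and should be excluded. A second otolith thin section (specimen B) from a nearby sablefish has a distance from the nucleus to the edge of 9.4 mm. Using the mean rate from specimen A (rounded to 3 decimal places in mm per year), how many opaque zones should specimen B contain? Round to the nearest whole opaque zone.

17 opaque zones

Specimen A: adjusted count: 27 − 3 = 24 opaque zones.
A: 13.6 mm over 24 years gives 13.6 / 24 ≈ 0.567 mm per year.
Specimen B: 9.4 mm / 0.567 mm per year = 16.58 years ≈ 17 opaque zones.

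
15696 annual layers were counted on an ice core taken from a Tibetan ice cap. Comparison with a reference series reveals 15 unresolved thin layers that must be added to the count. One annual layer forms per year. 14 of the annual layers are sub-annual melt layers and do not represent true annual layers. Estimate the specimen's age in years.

15697 years

Correcting the raw count gives 15696 − 14 + 15 = 15697 true annual layers.
At one annual layer per year, that is 15697 years.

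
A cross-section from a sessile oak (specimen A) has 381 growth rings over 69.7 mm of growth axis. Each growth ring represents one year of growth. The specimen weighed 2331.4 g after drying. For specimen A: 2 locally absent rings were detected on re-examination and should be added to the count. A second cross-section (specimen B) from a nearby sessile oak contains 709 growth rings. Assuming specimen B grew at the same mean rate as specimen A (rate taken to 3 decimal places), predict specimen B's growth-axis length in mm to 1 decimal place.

129.0 mm

Specimen A: adjusted count: 381 + 2 = 383 growth rings.
A: 69.7 mm over 383 years gives 69.7 / 383 ≈ 0.182 mm/year.
B's length ≈ 0.182 × 709 = 129.0 mm.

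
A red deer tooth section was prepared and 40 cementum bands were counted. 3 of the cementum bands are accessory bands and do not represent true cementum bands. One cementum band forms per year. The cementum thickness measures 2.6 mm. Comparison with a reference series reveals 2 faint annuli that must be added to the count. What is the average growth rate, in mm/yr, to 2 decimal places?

0.07 mm/yr

Adjusted count: 40 − 3 + 2 = 39 cementum bands.
Mean rate = 2.6 mm / 39 years ≈ 0.07 mm/yr.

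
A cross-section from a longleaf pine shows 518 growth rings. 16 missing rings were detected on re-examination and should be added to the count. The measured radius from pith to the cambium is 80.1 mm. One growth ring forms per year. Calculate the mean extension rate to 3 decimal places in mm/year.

0.150 mm/year

Correcting the raw count gives 518 + 16 = 534 true growth rings.
Extension rate ≈ 80.1 / 534 = 0.150 mm/year.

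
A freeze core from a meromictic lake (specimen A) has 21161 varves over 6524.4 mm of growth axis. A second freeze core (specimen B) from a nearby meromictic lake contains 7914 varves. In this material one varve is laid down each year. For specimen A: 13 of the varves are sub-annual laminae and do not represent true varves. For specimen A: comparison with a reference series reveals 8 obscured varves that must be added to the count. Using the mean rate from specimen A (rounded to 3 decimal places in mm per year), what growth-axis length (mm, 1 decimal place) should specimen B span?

2437.5 mm

Specimen A: correcting the raw count gives 21161 − 13 + 8 = 21156 true varves.
A: 6524.4 mm over 21156 years gives 6524.4 / 21156 ≈ 0.308 mm per year.
Length of B = 0.308 × 7914 = 2437.5 mm.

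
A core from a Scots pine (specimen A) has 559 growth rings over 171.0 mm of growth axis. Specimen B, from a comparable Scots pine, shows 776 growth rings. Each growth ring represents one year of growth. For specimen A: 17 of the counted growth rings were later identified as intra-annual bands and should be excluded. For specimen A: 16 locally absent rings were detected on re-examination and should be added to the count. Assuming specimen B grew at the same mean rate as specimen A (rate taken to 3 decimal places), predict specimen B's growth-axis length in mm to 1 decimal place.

237.5 mm

Specimen A: adjusted count: 559 − 17 + 16 = 558 growth rings.
A: Mean rate = 171.0 mm / 558 years ≈ 0.306 mm/yr.
Length of B = 0.306 × 776 = 237.5 mm.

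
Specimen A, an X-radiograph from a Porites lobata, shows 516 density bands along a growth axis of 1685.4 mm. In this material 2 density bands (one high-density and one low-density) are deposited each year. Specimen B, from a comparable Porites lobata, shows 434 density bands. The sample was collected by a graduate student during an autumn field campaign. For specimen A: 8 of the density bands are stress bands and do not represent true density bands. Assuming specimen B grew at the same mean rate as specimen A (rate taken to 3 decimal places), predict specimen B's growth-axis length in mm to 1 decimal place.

1439.8 mm

Specimen A: adjusted count: 516 − 8 = 508 density bands.
Specimen A: 508 density bands at 2 per year is 508 / 2 = 254 years.
A: Extension rate ≈ 1685.4 / 254 = 6.635 mm/year.
Specimen B: 434 density bands at 2 per year is 434 / 2 = 217 years. Length of B = 6.635 × 217 = 1439.8 mm.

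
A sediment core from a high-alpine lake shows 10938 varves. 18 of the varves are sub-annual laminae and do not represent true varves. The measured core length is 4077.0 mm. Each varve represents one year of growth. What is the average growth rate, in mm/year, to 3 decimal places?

Adjusted count: 10938 − 18 = 10920 varves.
4077.0 mm over 10920 years gives 4077.0 / 10920 ≈ 0.373 mm/year.

0.373 mm/year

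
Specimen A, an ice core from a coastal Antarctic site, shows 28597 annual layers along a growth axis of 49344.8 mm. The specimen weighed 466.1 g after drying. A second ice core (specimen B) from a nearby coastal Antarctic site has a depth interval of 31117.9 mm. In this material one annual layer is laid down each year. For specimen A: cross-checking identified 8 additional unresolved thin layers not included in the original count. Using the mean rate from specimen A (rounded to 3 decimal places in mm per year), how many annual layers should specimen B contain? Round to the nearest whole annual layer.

Specimen A: after corrections the count is 28597 + 8 = 28605 annual layers.
A: Mean rate = 49344.8 mm / 28605 years ≈ 1.725 mm per year.
B spans 31117.9 / 1.725 = 18039.36 years ≈ 18039 annual layers.

18039 annual layers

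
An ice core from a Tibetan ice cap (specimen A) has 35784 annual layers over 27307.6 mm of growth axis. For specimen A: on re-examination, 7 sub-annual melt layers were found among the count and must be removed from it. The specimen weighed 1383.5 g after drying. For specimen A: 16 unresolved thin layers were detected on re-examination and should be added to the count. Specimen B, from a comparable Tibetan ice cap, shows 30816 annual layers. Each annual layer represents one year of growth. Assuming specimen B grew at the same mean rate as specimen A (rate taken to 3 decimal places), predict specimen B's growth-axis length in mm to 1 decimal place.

Specimen A: true annual layer count = 35784 − 7 + 16 = 35793.
A: 27307.6 mm over 35793 years gives 27307.6 / 35793 ≈ 0.763 mm/yr.
For B, 0.763 mm/year × 30816 years = 23512.6 mm.

23512.6 mm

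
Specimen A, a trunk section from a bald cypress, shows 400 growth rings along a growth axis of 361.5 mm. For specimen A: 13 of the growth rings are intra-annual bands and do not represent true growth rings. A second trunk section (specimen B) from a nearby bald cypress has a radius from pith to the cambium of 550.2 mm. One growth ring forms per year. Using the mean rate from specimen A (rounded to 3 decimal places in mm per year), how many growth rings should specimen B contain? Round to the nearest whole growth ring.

Specimen A: correcting the raw count gives 400 − 13 = 387 true growth rings.
A: 361.5 mm over 387 years gives 361.5 / 387 ≈ 0.934 mm/year.
B spans 550.2 / 0.934 = 589.08 years ≈ 589 growth rings.

589 growth rings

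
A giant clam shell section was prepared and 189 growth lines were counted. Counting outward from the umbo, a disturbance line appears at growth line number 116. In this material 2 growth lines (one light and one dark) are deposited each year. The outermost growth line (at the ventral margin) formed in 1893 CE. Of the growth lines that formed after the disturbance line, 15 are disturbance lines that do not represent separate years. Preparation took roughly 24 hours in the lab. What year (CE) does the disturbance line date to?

189 − 116 = 73 growth lines lie beyond the disturbance line toward the ventral margin.
73 − 15 false = 58 true growth lines after the disturbance line.
Dividing by 2 growth lines per year: 58 / 2 = 29 years.
Counting back 29 years from 1893 CE places the disturbance line in 1893 − 29 = 1864 CE.

1864 CE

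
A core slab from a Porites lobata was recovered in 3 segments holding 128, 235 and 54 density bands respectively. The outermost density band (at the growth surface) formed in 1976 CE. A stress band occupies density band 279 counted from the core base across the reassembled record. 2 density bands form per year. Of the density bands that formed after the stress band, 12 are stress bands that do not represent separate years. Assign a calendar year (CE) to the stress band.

Total density bands = 128 + 235 + 54 = 417.
417 − 279 = 138 density bands lie beyond the stress band toward the growth surface.
Excluding 12 false density bands: 138 − 12 = 126.
126 density bands at 2 per year is 126 / 2 = 63 years.
The density band at the growth surface is 1976 CE, so the stress band dates to 1976 − 63 = 1913 CE.

1913 CE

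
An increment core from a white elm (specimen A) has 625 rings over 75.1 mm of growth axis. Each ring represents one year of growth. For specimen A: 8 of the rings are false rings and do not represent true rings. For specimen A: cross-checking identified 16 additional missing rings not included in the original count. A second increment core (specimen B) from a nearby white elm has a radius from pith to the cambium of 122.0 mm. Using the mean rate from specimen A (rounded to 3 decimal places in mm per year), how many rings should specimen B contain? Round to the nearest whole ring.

Specimen A: after corrections the count is 625 − 8 + 16 = 633 rings.
A: 75.1 mm over 633 years gives 75.1 / 633 ≈ 0.119 mm/year.
For B, 122.0 / 0.119 = 1025.21 years ≈ 1025 rings.

1025 rings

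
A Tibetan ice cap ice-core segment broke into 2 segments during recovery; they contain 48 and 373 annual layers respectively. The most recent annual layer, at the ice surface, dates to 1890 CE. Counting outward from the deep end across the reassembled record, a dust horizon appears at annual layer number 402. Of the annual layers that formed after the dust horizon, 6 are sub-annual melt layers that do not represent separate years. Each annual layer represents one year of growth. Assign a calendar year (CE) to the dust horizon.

Total annual layers = 48 + 373 = 421.
421 − 402 = 19 annual layers lie beyond the dust horizon toward the ice surface.
19 − 6 false = 13 true annual layers after the dust horizon.
The annual layer at the ice surface is 1890 CE, so the dust horizon dates to 1890 − 13 = 1877 CE.

1877 CE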